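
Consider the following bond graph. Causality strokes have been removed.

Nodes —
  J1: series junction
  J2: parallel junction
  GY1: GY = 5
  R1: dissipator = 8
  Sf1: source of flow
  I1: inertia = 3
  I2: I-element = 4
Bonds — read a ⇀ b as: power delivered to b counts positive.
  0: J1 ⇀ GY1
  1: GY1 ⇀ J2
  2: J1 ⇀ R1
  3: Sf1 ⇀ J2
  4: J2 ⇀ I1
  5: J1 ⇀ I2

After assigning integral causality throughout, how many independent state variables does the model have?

β3 stroke at Sf1  (Sf1 fixes flow; stroke at Sf1)
β4 stroke at I1  (I1 outputs flow p/I1)
β1 stroke at J2  (J2 needs exactly one e-in)
β0 stroke at J1  (through GY1, causality inverts; strokes same side of GY1)
β5 stroke at I2  (I2 integral (f out))
β2 stroke at J1  (J1: bond 5 brought flow, rest push out)

2  (I1, I2 all integral)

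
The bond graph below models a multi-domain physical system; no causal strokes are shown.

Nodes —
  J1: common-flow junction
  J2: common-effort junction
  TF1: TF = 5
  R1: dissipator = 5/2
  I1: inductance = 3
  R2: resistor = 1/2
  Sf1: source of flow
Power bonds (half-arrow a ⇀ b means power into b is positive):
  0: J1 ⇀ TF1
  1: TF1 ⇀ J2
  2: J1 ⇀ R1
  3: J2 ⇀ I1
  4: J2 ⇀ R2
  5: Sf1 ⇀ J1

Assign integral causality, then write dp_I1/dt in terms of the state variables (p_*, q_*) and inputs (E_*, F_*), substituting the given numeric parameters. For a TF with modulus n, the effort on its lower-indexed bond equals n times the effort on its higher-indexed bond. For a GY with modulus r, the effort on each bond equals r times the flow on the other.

β5 stroke→Sf1  (Sf1 (Sf) sets flow on bond)
β0 stroke→J1  (J1: bond 5 brought flow, rest push out)
β2 stroke→J1  (J1: bond 5 brought flow, rest push out)
β1 stroke→TF1  (TF1: transformer flips bond 0)
β3 stroke→I1  (prefer integral on I1)
β4 stroke→J2  (closing 0-jn rule on J2)

dp_I1/dt = 5*F_Sf1/2 - p_I1/6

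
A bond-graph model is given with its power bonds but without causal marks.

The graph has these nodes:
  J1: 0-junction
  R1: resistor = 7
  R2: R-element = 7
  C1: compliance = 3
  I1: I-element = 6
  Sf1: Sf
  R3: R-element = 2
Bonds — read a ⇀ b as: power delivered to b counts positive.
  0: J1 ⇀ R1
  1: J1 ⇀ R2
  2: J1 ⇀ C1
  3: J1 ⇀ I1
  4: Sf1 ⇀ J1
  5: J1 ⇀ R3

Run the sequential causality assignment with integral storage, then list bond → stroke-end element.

#0 stroke at R1
#1 stroke at R2
#2 stroke at J1
#3 stroke at I1
#4 stroke at Sf1
#5 stroke at R3

b4 |Sf1  (Sf1 (Sf) sets flow on bond)
b2 |J1  (C1 outputs effort q/C1)
b0 |R1  (J1: bond 2 brought effort, rest push out)
b1 |R2  (J1: bond 2 brought effort, rest push out)
b3 |I1  (J1: bond 2 brought effort, rest push out)
b5 |R3  (common-e at J1 fixed by 2)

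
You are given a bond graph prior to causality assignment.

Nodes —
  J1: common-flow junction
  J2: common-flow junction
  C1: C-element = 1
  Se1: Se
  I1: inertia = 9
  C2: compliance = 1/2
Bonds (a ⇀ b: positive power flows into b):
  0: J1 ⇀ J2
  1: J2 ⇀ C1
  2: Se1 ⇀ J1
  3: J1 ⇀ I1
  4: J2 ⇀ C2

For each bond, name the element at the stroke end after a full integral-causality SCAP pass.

β0 stroke→J1
β1 stroke→J2
β2 stroke→J1
β3 stroke→I1
β4 stroke→J2

β2 →J1  (source Se1 imposes e)
β1 →J2  (C1 outputs effort q/C1)
β3 →I1  (I1: I, integral causality)
β0 →J1  (J1 flow already set via bond 3)
β4 →J2  (J2: bond 0 brought flow, rest push out)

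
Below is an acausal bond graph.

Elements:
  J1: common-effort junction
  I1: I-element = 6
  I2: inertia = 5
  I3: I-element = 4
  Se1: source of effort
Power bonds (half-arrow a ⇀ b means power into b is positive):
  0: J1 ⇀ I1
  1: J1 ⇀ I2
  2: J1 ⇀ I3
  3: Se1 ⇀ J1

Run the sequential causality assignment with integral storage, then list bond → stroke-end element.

b0 →I1
b1 →I2
b2 →I3
b3 →J1

b3 |J1  (Se1 fixes effort; stroke away)
b0 |I1  (J1: bond 3 brought effort, rest push out)
b1 |I2  (J1 effort already set via bond 3)
b2 |I3  (J1: bond 3 brought effort, rest push out)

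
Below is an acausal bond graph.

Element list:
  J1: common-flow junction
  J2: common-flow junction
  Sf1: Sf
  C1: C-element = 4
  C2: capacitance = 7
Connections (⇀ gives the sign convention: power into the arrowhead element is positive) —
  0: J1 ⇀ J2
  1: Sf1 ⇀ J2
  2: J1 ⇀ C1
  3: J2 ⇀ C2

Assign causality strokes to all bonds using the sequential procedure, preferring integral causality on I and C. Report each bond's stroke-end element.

#1 stroke at Sf1  (Sf1 fixes flow; stroke at Sf1)
#0 stroke at J2  (common-f at J2 fixed by 1)
#3 stroke at J2  (J2: bond 1 brought flow, rest push out)
#2 stroke at J1  (J1: bond 0 brought flow, rest push out)

#0 stroke at J2
#1 stroke at Sf1
#2 stroke at J1
#3 stroke at J2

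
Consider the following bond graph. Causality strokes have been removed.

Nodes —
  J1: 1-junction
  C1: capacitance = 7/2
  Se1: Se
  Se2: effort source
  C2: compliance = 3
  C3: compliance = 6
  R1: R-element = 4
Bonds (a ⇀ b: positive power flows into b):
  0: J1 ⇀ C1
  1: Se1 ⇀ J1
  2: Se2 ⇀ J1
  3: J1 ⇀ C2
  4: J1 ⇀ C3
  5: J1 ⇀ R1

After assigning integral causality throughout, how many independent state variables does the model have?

#1 |J1  (source Se1 imposes e)
#2 |J1  (Se2: effort source, stroke at far end)
#0 |J1  (C1 integral (e out))
#3 |J1  (prefer integral on C2)
#4 |J1  (C3 outputs effort q/C3)
#5 |R1  (J1 needs exactly one f-in)

3  (C1, C2, C3 all integral)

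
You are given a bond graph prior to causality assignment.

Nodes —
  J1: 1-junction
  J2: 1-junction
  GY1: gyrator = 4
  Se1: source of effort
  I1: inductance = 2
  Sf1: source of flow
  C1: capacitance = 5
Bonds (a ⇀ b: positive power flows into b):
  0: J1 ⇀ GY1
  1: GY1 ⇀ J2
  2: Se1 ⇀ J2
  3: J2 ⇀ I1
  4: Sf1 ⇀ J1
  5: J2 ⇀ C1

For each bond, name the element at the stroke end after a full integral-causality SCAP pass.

bond 0 |J1
bond 1 |J2
bond 2 |J2
bond 3 |I1
bond 4 |Sf1
bond 5 |J2

#2 →J2  (Se1 fixes effort; stroke away)
#4 →Sf1  (Sf1 fixes flow; stroke at Sf1)
#0 →J1  (common-f at J1 fixed by 4)
#1 →J2  (GY1 both-in/both-out from 0)
#3 →I1  (I1 integral (f out))
#5 →J2  (J2 flow already set via bond 3)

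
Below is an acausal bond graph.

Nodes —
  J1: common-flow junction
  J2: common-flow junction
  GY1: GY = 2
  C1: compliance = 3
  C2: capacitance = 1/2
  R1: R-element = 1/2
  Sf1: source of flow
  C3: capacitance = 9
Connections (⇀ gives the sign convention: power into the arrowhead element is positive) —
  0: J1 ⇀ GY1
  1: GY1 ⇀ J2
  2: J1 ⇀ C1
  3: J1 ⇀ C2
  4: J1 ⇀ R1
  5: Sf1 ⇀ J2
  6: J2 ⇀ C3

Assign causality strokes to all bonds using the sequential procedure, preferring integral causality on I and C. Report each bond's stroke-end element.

#5 |Sf1  (source Sf1 imposes f)
#1 |J2  (J2 flow already set via bond 5)
#6 |J2  (J2 flow already set via bond 5)
#0 |J1  (GY GY1: same side as bond 1)
#2 |J1  (prefer integral on C1)
#3 |J1  (C2 outputs effort q/C2)
#4 |R1  (J1: last free bond brings flow in)

#0 |J1
#1 |J2
#2 |J1
#3 |J1
#4 |R1
#5 |Sf1
#6 |J2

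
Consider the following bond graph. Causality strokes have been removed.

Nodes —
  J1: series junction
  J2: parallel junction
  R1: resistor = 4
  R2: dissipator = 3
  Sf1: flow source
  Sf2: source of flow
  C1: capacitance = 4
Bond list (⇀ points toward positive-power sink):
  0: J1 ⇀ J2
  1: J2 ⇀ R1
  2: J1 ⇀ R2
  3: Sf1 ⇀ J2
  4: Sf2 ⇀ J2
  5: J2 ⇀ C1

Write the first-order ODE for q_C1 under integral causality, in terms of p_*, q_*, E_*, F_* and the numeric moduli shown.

dq_C1/dt = F_Sf1 + F_Sf2 - 7*q_C1/48

bond 3 |Sf1  (source Sf1 imposes f)
bond 4 |Sf2  (source Sf2 imposes f)
bond 5 |J2  (prefer integral on C1)
bond 0 |J1  (common-e at J2 fixed by 5)
bond 1 |R1  (J2: bond 5 brought effort, rest push out)
bond 2 |R2  (closing 1-jn rule on J1)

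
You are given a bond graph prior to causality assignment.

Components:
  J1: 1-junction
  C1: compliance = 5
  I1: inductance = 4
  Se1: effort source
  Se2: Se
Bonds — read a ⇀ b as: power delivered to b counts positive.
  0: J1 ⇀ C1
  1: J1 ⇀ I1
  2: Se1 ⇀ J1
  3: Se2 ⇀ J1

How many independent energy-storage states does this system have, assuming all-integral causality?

b2 stroke at J1  (Se1: effort source, stroke at far end)
b3 stroke at J1  (Se2 fixes effort; stroke away)
b0 stroke at J1  (C1 outputs effort q/C1)
b1 stroke at I1  (J1: last free bond brings flow in)

2  (C1, I1 all integral)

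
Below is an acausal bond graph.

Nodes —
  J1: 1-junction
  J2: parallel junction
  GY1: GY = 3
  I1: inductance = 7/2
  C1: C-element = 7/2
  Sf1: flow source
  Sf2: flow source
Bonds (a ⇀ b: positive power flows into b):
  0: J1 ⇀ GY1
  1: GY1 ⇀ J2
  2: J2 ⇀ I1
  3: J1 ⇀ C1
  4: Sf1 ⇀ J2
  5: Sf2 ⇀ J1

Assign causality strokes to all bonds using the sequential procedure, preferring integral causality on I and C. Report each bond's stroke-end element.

#4 |Sf1  (Sf1: flow source, stroke at near end)
#5 |Sf2  (Sf2 (Sf) sets flow on bond)
#0 |J1  (1-jn J1 has f-setter on 5)
#3 |J1  (J1: bond 5 brought flow, rest push out)
#1 |J2  (through GY1, causality inverts; strokes same side of GY1)
#2 |I1  (0-jn J2 has e-setter on 1)

#0 stroke at J1
#1 stroke at J2
#2 stroke at I1
#3 stroke at J1
#4 stroke at Sf1
#5 stroke at Sf2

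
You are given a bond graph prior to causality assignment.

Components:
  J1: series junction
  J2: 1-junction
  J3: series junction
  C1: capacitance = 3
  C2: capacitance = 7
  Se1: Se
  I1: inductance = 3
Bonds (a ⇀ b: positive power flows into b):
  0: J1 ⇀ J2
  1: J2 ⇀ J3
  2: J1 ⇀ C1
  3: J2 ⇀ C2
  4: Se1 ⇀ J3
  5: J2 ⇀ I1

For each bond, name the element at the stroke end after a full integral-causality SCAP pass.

bond 4 |J3  (source Se1 imposes e)
bond 1 |J2  (J3: last free bond brings flow in)
bond 2 |J1  (C1: C, integral causality)
bond 0 |J2  (closing 1-jn rule on J1)
bond 3 |J2  (C2 integral (e out))
bond 5 |I1  (only one flow-in slot at J2)

bond 0 →J2
bond 1 →J2
bond 2 →J1
bond 3 →J2
bond 4 →J3
bond 5 →I1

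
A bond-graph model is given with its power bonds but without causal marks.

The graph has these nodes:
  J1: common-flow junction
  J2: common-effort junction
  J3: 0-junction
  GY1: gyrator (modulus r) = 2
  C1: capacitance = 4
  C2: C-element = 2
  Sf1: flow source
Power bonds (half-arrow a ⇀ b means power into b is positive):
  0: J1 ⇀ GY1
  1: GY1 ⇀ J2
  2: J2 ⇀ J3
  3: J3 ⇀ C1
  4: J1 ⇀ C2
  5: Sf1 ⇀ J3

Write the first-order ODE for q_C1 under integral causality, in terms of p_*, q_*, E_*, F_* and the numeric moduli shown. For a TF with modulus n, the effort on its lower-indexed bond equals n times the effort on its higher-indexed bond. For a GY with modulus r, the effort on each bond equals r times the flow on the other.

b5 →Sf1  (Sf1 fixes flow; stroke at Sf1)
b3 →J3  (C1 outputs effort q/C1)
b2 →J2  (common-e at J3 fixed by 3)
b1 →GY1  (J2: bond 2 brought effort, rest push out)
b0 →GY1  (GY1: gyrator matches bond 1)
b4 →J1  (J1 flow already set via bond 0)

dq_C1/dt = F_Sf1 - q_C2/4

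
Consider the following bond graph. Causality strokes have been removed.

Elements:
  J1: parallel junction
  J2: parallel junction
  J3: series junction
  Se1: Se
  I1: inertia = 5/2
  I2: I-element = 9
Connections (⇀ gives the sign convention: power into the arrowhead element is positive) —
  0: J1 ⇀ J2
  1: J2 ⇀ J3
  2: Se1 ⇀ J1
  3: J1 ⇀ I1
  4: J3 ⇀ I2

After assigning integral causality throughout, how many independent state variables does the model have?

#2 |J1  (Se1 fixes effort; stroke away)
#0 |J2  (0-jn J1 has e-setter on 2)
#3 |I1  (J1 effort already set via bond 2)
#1 |J3  (common-e at J2 fixed by 0)
#4 |I2  (J3: last free bond brings flow in)

2  (I1, I2 all integral)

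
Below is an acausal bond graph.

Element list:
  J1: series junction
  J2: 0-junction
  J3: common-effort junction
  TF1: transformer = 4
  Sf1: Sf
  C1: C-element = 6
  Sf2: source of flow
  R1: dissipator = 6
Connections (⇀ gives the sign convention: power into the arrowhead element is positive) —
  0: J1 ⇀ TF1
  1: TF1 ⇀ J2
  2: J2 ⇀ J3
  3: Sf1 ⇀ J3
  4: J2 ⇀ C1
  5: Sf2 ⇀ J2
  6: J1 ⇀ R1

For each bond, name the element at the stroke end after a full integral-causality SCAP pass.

b0 →J1
b1 →TF1
b2 →J3
b3 →Sf1
b4 →J2
b5 →Sf2
b6 →R1

bond 3 stroke→Sf1  (Sf1: flow source, stroke at near end)
bond 5 stroke→Sf2  (source Sf2 imposes f)
bond 2 stroke→J3  (J3 needs exactly one e-in)
bond 4 stroke→J2  (C1: C, integral causality)
bond 1 stroke→TF1  (0-jn J2 has e-setter on 4)
bond 0 stroke→J1  (TF TF1: opposite of bond 1)
bond 6 stroke→R1  (J1: last free bond brings flow in)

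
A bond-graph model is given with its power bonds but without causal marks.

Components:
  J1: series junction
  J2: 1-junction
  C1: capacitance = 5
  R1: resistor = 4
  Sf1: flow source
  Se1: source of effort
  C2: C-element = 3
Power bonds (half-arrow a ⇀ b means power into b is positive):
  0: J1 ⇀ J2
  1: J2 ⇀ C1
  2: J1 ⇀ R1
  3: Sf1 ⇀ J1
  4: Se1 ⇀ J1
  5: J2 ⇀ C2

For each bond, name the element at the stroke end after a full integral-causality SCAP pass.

β3 →Sf1  (source Sf1 imposes f)
β4 →J1  (Se1 fixes effort; stroke away)
β0 →J1  (1-jn J1 has f-setter on 3)
β2 →J1  (1-jn J1 has f-setter on 3)
β1 →J2  (J2: bond 0 brought flow, rest push out)
β5 →J2  (1-jn J2 has f-setter on 0)

β0 →J1
β1 →J2
β2 →J1
β3 →Sf1
β4 →J1
β5 →J2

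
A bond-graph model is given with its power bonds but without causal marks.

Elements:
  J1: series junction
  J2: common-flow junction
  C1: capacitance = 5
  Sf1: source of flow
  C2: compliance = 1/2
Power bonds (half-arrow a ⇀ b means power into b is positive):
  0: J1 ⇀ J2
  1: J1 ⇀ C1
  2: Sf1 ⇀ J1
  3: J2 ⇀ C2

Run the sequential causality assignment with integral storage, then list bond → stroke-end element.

bond 2 stroke→Sf1  (source Sf1 imposes f)
bond 0 stroke→J1  (1-jn J1 has f-setter on 2)
bond 1 stroke→J1  (J1: bond 2 brought flow, rest push out)
bond 3 stroke→J2  (1-jn J2 has f-setter on 0)

b0 →J1
b1 →J1
b2 →Sf1
b3 →J2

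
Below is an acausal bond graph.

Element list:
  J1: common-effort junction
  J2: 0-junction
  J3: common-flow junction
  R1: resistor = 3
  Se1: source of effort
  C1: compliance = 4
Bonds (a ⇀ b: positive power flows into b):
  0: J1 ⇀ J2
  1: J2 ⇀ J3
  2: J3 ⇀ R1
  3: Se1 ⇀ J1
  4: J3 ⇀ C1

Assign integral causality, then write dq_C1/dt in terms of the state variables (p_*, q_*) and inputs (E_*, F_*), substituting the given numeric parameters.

b3 →J1  (Se1: effort source, stroke at far end)
b0 →J2  (J1 effort already set via bond 3)
b1 →J3  (0-jn J2 has e-setter on 0)
b4 →J3  (prefer integral on C1)
b2 →R1  (only one flow-in slot at J3)

dq_C1/dt = E_Se1/3 - q_C1/12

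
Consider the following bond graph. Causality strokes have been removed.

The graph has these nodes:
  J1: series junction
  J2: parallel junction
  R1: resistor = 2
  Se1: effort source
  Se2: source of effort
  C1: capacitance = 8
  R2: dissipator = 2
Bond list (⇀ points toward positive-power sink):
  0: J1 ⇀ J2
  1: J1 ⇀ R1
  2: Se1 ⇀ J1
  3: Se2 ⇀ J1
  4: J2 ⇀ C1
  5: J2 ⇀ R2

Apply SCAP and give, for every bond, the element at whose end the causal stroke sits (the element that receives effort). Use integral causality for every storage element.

bond 2 stroke at J1  (Se1 fixes effort; stroke away)
bond 3 stroke at J1  (source Se2 imposes e)
bond 4 stroke at J2  (prefer integral on C1)
bond 0 stroke at J1  (0-jn J2 has e-setter on 4)
bond 5 stroke at R2  (J2: bond 4 brought effort, rest push out)
bond 1 stroke at R1  (only one flow-in slot at J1)

β0 stroke at J1
β1 stroke at R1
β2 stroke at J1
β3 stroke at J1
β4 stroke at J2
β5 stroke at R2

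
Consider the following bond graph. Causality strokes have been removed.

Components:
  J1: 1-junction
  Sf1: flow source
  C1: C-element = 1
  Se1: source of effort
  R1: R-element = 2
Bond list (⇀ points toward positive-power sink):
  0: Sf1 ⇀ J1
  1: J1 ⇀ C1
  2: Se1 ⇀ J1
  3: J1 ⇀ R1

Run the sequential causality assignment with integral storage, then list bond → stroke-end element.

b0 →Sf1  (Sf1: flow source, stroke at near end)
b2 →J1  (Se1 (Se) sets effort on bond)
b1 →J1  (common-f at J1 fixed by 0)
b3 →J1  (1-jn J1 has f-setter on 0)

bond 0 stroke→Sf1
bond 1 stroke→J1
bond 2 stroke→J1
bond 3 stroke→J1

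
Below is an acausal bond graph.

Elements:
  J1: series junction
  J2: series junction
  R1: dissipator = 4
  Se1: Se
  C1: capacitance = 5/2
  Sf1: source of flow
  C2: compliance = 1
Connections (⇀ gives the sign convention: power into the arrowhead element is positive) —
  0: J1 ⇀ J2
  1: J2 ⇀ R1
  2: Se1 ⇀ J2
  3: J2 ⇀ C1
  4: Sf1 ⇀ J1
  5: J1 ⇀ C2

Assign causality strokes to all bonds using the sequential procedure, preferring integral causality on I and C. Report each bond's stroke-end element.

β2 |J2  (Se1 (Se) sets effort on bond)
β4 |Sf1  (source Sf1 imposes f)
β0 |J1  (J1 flow already set via bond 4)
β5 |J1  (J1 flow already set via bond 4)
β1 |J2  (1-jn J2 has f-setter on 0)
β3 |J2  (common-f at J2 fixed by 0)

bond 0 stroke→J1
bond 1 stroke→J2
bond 2 stroke→J2
bond 3 stroke→J2
bond 4 stroke→Sf1
bond 5 stroke→J1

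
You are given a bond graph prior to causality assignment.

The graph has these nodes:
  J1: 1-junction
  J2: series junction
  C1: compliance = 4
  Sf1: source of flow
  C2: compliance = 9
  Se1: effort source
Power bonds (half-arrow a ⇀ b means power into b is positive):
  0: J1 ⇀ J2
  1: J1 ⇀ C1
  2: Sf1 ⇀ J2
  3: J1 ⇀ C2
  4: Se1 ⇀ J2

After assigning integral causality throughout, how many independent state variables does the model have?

2  (C1, C2 all integral)

b2 →Sf1  (Sf1 fixes flow; stroke at Sf1)
b4 →J2  (source Se1 imposes e)
b0 →J2  (J2 flow already set via bond 2)
b1 →J1  (J1: bond 0 brought flow, rest push out)
b3 →J1  (J1: bond 0 brought flow, rest push out)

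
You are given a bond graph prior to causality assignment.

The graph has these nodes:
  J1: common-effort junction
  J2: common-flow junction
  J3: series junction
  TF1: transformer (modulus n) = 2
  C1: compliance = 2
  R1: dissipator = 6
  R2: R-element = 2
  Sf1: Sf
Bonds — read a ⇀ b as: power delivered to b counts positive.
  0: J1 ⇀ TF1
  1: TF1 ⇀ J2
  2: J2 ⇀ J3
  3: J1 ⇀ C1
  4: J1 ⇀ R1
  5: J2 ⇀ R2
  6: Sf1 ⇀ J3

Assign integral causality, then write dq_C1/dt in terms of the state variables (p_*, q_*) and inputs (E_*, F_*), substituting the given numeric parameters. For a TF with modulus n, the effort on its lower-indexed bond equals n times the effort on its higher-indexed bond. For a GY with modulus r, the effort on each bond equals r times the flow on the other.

dq_C1/dt = -F_Sf1/2 - q_C1/12

bond 6 stroke→Sf1  (Sf1 fixes flow; stroke at Sf1)
bond 2 stroke→J3  (1-jn J3 has f-setter on 6)
bond 1 stroke→J2  (J2 flow already set via bond 2)
bond 5 stroke→J2  (1-jn J2 has f-setter on 2)
bond 0 stroke→TF1  (TF TF1: opposite of bond 1)
bond 3 stroke→J1  (C1: C, integral causality)
bond 4 stroke→R1  (0-jn J1 has e-setter on 3)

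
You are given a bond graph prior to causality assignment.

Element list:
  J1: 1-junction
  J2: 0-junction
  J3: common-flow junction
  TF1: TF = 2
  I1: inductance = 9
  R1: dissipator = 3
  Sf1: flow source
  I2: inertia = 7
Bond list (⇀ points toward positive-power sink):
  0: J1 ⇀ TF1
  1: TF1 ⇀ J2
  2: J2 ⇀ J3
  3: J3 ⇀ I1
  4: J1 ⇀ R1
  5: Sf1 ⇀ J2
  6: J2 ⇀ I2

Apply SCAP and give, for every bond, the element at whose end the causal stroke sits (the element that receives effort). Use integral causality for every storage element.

bond 5 |Sf1  (source Sf1 imposes f)
bond 3 |I1  (prefer integral on I1)
bond 2 |J3  (1-jn J3 has f-setter on 3)
bond 6 |I2  (prefer integral on I2)
bond 1 |J2  (only one effort-in slot at J2)
bond 0 |TF1  (TF TF1: opposite of bond 1)
bond 4 |J1  (common-f at J1 fixed by 0)

β0 stroke→TF1
β1 stroke→J2
β2 stroke→J3
β3 stroke→I1
β4 stroke→J1
β5 stroke→Sf1
β6 stroke→I2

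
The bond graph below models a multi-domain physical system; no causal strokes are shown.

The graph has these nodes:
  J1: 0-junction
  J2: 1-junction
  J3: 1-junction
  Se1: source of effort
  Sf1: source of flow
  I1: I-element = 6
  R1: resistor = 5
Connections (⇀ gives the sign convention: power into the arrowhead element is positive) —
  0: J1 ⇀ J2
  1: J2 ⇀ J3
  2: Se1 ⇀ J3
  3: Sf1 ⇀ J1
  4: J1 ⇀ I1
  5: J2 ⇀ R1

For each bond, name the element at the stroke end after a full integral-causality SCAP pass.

β0 stroke at J1
β1 stroke at J2
β2 stroke at J3
β3 stroke at Sf1
β4 stroke at I1
β5 stroke at J2

β2 stroke→J3  (Se1: effort source, stroke at far end)
β3 stroke→Sf1  (Sf1: flow source, stroke at near end)
β1 stroke→J2  (J3: last free bond brings flow in)
β4 stroke→I1  (I1: I, integral causality)
β0 stroke→J1  (J1 needs exactly one e-in)
β5 stroke→J2  (1-jn J2 has f-setter on 0)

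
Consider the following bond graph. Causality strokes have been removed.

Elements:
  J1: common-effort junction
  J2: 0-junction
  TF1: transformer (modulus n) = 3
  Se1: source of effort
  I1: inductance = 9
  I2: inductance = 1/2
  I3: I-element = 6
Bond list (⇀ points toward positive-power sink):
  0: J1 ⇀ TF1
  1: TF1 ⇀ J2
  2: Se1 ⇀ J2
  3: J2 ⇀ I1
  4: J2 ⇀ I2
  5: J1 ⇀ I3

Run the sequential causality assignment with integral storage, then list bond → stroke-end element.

b0 |J1
b1 |TF1
b2 |J2
b3 |I1
b4 |I2
b5 |I3

β2 stroke at J2  (Se1 fixes effort; stroke away)
β1 stroke at TF1  (0-jn J2 has e-setter on 2)
β3 stroke at I1  (common-e at J2 fixed by 2)
β4 stroke at I2  (0-jn J2 has e-setter on 2)
β0 stroke at J1  (TF TF1: opposite of bond 1)
β5 stroke at I3  (0-jn J1 has e-setter on 0)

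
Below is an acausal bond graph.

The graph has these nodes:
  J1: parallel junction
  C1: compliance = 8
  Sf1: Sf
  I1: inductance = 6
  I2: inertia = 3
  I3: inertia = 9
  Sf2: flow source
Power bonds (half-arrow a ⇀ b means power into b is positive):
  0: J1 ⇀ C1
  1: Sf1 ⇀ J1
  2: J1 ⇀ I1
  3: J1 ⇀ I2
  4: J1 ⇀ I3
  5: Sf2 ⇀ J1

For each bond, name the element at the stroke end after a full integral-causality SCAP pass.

#1 →Sf1  (Sf1 fixes flow; stroke at Sf1)
#5 →Sf2  (Sf2: flow source, stroke at near end)
#0 →J1  (prefer integral on C1)
#2 →I1  (0-jn J1 has e-setter on 0)
#3 →I2  (0-jn J1 has e-setter on 0)
#4 →I3  (J1: bond 0 brought effort, rest push out)

bond 0 |J1
bond 1 |Sf1
bond 2 |I1
bond 3 |I2
bond 4 |I3
bond 5 |Sf2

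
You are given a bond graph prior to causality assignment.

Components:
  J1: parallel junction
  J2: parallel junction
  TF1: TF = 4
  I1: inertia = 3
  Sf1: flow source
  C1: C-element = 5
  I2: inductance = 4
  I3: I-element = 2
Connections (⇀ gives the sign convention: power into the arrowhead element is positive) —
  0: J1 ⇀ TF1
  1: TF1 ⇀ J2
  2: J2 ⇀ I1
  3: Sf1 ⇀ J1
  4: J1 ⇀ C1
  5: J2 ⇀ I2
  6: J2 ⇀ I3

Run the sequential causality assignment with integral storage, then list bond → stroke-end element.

β0 →TF1
β1 →J2
β2 →I1
β3 →Sf1
β4 →J1
β5 →I2
β6 →I3

bond 3 |Sf1  (Sf1: flow source, stroke at near end)
bond 2 |I1  (I1 integral (f out))
bond 4 |J1  (C1 integral (e out))
bond 0 |TF1  (J1 effort already set via bond 4)
bond 1 |J2  (TF1 one-in-one-out from 0)
bond 5 |I2  (J2: bond 1 brought effort, rest push out)
bond 6 |I3  (J2 effort already set via bond 1)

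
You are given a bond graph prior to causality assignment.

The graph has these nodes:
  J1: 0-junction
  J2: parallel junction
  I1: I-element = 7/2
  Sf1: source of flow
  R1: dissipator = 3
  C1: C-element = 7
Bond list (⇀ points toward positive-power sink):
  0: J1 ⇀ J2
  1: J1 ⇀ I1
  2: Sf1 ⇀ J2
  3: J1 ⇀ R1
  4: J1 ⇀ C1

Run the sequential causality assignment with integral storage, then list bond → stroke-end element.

#0 |J2
#1 |I1
#2 |Sf1
#3 |R1
#4 |J1

#2 →Sf1  (Sf1: flow source, stroke at near end)
#0 →J2  (J2 needs exactly one e-in)
#1 →I1  (I1: I, integral causality)
#4 →J1  (C1 outputs effort q/C1)
#3 →R1  (0-jn J1 has e-setter on 4)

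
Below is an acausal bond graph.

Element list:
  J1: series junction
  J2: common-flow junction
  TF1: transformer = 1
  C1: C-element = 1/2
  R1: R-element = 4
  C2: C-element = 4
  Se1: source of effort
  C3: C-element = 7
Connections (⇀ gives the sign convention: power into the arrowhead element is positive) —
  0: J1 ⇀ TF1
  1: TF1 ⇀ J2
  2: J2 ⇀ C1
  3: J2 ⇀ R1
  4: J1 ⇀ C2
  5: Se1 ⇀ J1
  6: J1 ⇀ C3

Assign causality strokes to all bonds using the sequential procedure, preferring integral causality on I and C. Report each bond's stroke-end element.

b0 |TF1
b1 |J2
b2 |J2
b3 |R1
b4 |J1
b5 |J1
b6 |J1

b5 stroke→J1  (Se1: effort source, stroke at far end)
b2 stroke→J2  (C1 integral (e out))
b4 stroke→J1  (prefer integral on C2)
b6 stroke→J1  (C3: C, integral causality)
b0 stroke→TF1  (J1 needs exactly one f-in)
b1 stroke→J2  (TF TF1: opposite of bond 0)
b3 stroke→R1  (closing 1-jn rule on J2)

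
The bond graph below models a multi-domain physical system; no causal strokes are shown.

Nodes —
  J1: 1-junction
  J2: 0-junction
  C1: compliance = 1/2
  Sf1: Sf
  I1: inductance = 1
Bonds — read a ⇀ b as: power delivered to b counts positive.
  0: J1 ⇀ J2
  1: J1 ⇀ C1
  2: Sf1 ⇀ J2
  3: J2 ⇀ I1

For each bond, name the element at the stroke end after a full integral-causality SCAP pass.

bond 0 |J2
bond 1 |J1
bond 2 |Sf1
bond 3 |I1

b2 stroke at Sf1  (Sf1: flow source, stroke at near end)
b1 stroke at J1  (C1: C, integral causality)
b0 stroke at J2  (J1: last free bond brings flow in)
b3 stroke at I1  (common-e at J2 fixed by 0)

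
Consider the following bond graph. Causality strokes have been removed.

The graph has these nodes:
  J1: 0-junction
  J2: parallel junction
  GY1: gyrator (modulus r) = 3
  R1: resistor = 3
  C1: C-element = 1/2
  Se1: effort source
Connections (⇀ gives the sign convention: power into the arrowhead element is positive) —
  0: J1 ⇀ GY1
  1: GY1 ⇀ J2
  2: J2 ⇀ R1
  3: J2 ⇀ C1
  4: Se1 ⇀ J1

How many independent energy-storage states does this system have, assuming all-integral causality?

b4 stroke→J1  (Se1 fixes effort; stroke away)
b0 stroke→GY1  (J1 effort already set via bond 4)
b1 stroke→GY1  (GY1: gyrator matches bond 0)
b3 stroke→J2  (C1 outputs effort q/C1)
b2 stroke→R1  (common-e at J2 fixed by 3)

1  (C1 all integral)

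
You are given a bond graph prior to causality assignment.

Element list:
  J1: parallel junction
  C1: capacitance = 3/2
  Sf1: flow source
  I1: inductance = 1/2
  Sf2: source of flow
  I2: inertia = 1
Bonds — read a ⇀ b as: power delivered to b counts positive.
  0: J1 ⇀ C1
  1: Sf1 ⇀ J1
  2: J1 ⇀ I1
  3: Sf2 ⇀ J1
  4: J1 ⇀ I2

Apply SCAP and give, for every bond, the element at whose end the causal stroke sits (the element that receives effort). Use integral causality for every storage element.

#1 |Sf1  (Sf1: flow source, stroke at near end)
#3 |Sf2  (source Sf2 imposes f)
#0 |J1  (prefer integral on C1)
#2 |I1  (common-e at J1 fixed by 0)
#4 |I2  (common-e at J1 fixed by 0)

b0 stroke at J1
b1 stroke at Sf1
b2 stroke at I1
b3 stroke at Sf2
b4 stroke at I2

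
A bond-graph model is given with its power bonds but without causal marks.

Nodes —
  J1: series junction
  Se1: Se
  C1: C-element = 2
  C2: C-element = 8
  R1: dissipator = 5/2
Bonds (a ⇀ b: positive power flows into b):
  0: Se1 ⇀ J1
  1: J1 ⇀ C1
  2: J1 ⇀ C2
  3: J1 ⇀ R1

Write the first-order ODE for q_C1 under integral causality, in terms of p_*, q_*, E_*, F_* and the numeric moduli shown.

#0 |J1  (Se1 (Se) sets effort on bond)
#1 |J1  (C1 outputs effort q/C1)
#2 |J1  (prefer integral on C2)
#3 |R1  (J1: last free bond brings flow in)

dq_C1/dt = 2*E_Se1/5 - q_C1/5 - q_C2/20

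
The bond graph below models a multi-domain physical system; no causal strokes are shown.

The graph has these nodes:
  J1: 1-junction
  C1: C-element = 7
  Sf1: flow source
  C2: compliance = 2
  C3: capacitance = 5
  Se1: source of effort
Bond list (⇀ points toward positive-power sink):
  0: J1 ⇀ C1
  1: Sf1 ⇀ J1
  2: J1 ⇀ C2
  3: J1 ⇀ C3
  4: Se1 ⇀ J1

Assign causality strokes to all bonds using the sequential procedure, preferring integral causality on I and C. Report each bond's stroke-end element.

β0 |J1
β1 |Sf1
β2 |J1
β3 |J1
β4 |J1

#1 stroke→Sf1  (source Sf1 imposes f)
#4 stroke→J1  (Se1: effort source, stroke at far end)
#0 stroke→J1  (common-f at J1 fixed by 1)
#2 stroke→J1  (J1: bond 1 brought flow, rest push out)
#3 stroke→J1  (J1 flow already set via bond 1)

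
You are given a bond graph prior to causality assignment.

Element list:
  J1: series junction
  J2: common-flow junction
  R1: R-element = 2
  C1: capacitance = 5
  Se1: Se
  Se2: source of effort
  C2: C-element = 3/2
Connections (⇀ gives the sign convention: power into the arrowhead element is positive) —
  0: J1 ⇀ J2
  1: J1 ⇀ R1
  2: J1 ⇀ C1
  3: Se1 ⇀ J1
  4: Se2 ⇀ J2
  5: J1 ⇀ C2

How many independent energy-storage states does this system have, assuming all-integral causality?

2  (C1, C2 all integral)

β3 |J1  (Se1 fixes effort; stroke away)
β4 |J2  (Se2 (Se) sets effort on bond)
β0 |J1  (only one flow-in slot at J2)
β2 |J1  (C1 integral (e out))
β5 |J1  (C2 integral (e out))
β1 |R1  (J1 needs exactly one f-in)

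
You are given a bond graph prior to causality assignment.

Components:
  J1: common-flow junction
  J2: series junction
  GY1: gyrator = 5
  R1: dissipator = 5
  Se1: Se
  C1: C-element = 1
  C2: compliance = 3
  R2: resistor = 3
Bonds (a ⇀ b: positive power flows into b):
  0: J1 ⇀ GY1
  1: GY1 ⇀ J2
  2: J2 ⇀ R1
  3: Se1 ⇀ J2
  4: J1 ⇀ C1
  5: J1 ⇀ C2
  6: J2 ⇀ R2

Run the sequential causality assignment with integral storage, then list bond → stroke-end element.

β3 |J2  (Se1 fixes effort; stroke away)
β4 |J1  (prefer integral on C1)
β5 |J1  (C2 outputs effort q/C2)
β0 |GY1  (closing 1-jn rule on J1)
β1 |GY1  (GY GY1: same side as bond 0)
β2 |J2  (common-f at J2 fixed by 1)
β6 |J2  (common-f at J2 fixed by 1)

β0 stroke at GY1
β1 stroke at GY1
β2 stroke at J2
β3 stroke at J2
β4 stroke at J1
β5 stroke at J1
β6 stroke at J2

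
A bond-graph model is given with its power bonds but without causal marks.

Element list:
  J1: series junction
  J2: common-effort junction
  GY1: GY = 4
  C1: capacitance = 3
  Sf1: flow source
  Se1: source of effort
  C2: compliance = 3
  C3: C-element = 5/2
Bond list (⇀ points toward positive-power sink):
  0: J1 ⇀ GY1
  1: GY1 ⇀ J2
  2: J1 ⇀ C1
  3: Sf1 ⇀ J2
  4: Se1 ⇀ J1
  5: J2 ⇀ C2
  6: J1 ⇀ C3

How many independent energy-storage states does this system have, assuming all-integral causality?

3  (C1, C2, C3 all integral)

bond 3 →Sf1  (Sf1 (Sf) sets flow on bond)
bond 4 →J1  (source Se1 imposes e)
bond 2 →J1  (C1 integral (e out))
bond 5 →J2  (prefer integral on C2)
bond 1 →GY1  (common-e at J2 fixed by 5)
bond 0 →GY1  (GY GY1: same side as bond 1)
bond 6 →J1  (common-f at J1 fixed by 0)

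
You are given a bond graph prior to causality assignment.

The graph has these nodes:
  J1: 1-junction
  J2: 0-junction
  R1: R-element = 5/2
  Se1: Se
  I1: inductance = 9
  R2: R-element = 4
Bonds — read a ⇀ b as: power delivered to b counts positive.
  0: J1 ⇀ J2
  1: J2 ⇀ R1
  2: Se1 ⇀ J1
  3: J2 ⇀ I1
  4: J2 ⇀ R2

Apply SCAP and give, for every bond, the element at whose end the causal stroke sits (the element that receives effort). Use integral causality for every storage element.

β2 →J1  (Se1 (Se) sets effort on bond)
β0 →J2  (closing 1-jn rule on J1)
β1 →R1  (J2: bond 0 brought effort, rest push out)
β3 →I1  (0-jn J2 has e-setter on 0)
β4 →R2  (common-e at J2 fixed by 0)

β0 stroke at J2
β1 stroke at R1
β2 stroke at J1
β3 stroke at I1
β4 stroke at R2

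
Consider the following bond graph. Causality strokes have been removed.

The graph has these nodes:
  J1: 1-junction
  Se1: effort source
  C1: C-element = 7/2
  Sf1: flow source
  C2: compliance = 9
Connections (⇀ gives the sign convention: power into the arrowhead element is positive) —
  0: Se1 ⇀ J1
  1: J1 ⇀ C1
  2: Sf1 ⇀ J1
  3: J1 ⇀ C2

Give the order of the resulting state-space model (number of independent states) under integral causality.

b0 →J1  (Se1 (Se) sets effort on bond)
b2 →Sf1  (Sf1: flow source, stroke at near end)
b1 →J1  (1-jn J1 has f-setter on 2)
b3 →J1  (1-jn J1 has f-setter on 2)

2  (C1, C2 all integral)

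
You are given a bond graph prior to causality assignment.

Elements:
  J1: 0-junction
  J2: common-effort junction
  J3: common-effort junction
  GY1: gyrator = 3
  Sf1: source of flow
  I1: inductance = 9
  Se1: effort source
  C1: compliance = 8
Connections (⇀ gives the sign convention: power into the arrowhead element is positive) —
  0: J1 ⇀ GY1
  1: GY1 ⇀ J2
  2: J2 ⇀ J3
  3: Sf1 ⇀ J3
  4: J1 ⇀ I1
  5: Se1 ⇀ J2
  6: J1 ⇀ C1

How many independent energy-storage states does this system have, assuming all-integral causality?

2  (C1, I1 all integral)

β3 stroke→Sf1  (Sf1 (Sf) sets flow on bond)
β5 stroke→J2  (Se1 (Se) sets effort on bond)
β1 stroke→GY1  (0-jn J2 has e-setter on 5)
β2 stroke→J3  (common-e at J2 fixed by 5)
β0 stroke→GY1  (GY GY1: same side as bond 1)
β4 stroke→I1  (I1 outputs flow p/I1)
β6 stroke→J1  (J1 needs exactly one e-in)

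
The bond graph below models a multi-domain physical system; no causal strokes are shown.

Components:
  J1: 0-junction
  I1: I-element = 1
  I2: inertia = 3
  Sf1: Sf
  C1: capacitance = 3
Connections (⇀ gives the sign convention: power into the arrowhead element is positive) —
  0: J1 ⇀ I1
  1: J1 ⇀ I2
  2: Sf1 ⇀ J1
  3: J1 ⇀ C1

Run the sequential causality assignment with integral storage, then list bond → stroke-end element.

#0 stroke at I1
#1 stroke at I2
#2 stroke at Sf1
#3 stroke at J1

#2 |Sf1  (source Sf1 imposes f)
#0 |I1  (prefer integral on I1)
#1 |I2  (I2: I, integral causality)
#3 |J1  (J1 needs exactly one e-in)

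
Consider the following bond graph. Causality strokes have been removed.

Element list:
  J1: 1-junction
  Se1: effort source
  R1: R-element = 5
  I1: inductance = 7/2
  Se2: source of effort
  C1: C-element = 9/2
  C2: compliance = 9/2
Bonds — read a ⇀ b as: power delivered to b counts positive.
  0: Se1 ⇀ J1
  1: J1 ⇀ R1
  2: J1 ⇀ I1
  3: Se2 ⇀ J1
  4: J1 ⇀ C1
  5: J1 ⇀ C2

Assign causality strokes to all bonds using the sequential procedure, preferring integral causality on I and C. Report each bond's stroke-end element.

#0 |J1
#1 |J1
#2 |I1
#3 |J1
#4 |J1
#5 |J1

bond 0 stroke→J1  (Se1 (Se) sets effort on bond)
bond 3 stroke→J1  (Se2: effort source, stroke at far end)
bond 2 stroke→I1  (I1 integral (f out))
bond 1 stroke→J1  (common-f at J1 fixed by 2)
bond 4 stroke→J1  (1-jn J1 has f-setter on 2)
bond 5 stroke→J1  (common-f at J1 fixed by 2)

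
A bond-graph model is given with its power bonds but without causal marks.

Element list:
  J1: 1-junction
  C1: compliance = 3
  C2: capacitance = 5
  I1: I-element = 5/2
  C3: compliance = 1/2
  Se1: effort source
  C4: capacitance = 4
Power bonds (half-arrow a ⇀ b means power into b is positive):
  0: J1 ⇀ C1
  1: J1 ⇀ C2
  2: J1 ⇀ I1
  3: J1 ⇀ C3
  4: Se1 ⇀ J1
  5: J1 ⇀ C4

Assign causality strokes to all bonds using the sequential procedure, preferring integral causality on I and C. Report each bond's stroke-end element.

β4 →J1  (Se1 fixes effort; stroke away)
β0 →J1  (prefer integral on C1)
β1 →J1  (prefer integral on C2)
β2 →I1  (prefer integral on I1)
β3 →J1  (J1 flow already set via bond 2)
β5 →J1  (common-f at J1 fixed by 2)

b0 →J1
b1 →J1
b2 →I1
b3 →J1
b4 →J1
b5 →J1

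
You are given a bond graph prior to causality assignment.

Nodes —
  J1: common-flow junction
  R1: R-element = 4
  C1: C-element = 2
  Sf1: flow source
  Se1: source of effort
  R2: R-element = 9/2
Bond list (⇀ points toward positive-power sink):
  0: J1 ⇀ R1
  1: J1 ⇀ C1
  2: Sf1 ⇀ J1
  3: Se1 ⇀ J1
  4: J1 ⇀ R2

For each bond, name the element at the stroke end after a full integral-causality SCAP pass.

β0 |J1
β1 |J1
β2 |Sf1
β3 |J1
β4 |J1

β2 stroke→Sf1  (Sf1 fixes flow; stroke at Sf1)
β3 stroke→J1  (Se1 fixes effort; stroke away)
β0 stroke→J1  (J1: bond 2 brought flow, rest push out)
β1 stroke→J1  (common-f at J1 fixed by 2)
β4 stroke→J1  (common-f at J1 fixed by 2)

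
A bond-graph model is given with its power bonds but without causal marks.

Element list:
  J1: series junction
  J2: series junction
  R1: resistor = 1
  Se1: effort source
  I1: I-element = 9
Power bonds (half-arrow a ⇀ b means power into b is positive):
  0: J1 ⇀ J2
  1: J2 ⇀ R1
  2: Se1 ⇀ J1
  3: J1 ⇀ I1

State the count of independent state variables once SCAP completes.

1  (I1 all integral)

#2 stroke→J1  (Se1 (Se) sets effort on bond)
#3 stroke→I1  (I1 integral (f out))
#0 stroke→J1  (J1 flow already set via bond 3)
#1 stroke→J2  (J2 flow already set via bond 0)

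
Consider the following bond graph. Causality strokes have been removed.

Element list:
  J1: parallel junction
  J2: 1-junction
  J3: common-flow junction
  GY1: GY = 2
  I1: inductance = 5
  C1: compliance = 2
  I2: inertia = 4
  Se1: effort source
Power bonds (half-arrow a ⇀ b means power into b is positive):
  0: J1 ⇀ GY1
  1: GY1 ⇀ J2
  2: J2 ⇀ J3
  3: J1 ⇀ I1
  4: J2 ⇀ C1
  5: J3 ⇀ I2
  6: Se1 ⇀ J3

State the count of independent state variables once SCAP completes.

3  (C1, I1, I2 all integral)

#6 stroke→J3  (source Se1 imposes e)
#3 stroke→I1  (I1 outputs flow p/I1)
#0 stroke→J1  (only one effort-in slot at J1)
#1 stroke→J2  (through GY1, causality inverts; strokes same side of GY1)
#4 stroke→J2  (C1 integral (e out))
#2 stroke→J3  (only one flow-in slot at J2)
#5 stroke→I2  (only one flow-in slot at J3)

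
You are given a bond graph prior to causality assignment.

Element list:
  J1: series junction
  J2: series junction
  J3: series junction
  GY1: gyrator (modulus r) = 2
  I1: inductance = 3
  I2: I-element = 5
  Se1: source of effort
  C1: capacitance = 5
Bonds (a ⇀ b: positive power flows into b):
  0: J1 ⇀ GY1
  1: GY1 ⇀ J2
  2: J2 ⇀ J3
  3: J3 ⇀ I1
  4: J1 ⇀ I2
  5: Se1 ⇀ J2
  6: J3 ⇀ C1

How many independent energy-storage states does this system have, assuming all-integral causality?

b5 |J2  (Se1 (Se) sets effort on bond)
b3 |I1  (I1 outputs flow p/I1)
b2 |J3  (1-jn J3 has f-setter on 3)
b6 |J3  (J3 flow already set via bond 3)
b1 |J2  (J2: bond 2 brought flow, rest push out)
b0 |J1  (GY1 both-in/both-out from 1)
b4 |I2  (J1: last free bond brings flow in)

3  (C1, I1, I2 all integral)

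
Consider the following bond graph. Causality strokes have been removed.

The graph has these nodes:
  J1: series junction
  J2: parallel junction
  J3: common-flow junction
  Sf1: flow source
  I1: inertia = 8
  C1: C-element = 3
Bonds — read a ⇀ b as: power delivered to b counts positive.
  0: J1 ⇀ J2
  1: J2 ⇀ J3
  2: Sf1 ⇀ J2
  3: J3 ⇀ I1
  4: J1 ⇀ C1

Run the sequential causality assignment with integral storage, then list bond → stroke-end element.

β2 |Sf1  (source Sf1 imposes f)
β3 |I1  (I1 integral (f out))
β1 |J3  (common-f at J3 fixed by 3)
β0 |J2  (closing 0-jn rule on J2)
β4 |J1  (J1 flow already set via bond 0)

#0 |J2
#1 |J3
#2 |Sf1
#3 |I1
#4 |J1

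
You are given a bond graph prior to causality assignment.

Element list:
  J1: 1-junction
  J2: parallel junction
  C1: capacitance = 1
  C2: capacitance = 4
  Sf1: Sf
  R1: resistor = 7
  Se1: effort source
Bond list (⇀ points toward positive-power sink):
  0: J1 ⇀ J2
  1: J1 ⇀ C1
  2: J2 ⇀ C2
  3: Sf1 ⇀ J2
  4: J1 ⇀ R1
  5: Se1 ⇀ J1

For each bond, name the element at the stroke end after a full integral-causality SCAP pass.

b0 stroke→J1
b1 stroke→J1
b2 stroke→J2
b3 stroke→Sf1
b4 stroke→R1
b5 stroke→J1

β3 stroke at Sf1  (Sf1 (Sf) sets flow on bond)
β5 stroke at J1  (Se1 fixes effort; stroke away)
β1 stroke at J1  (C1: C, integral causality)
β2 stroke at J2  (C2 outputs effort q/C2)
β0 stroke at J1  (J2 effort already set via bond 2)
β4 stroke at R1  (J1: last free bond brings flow in)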